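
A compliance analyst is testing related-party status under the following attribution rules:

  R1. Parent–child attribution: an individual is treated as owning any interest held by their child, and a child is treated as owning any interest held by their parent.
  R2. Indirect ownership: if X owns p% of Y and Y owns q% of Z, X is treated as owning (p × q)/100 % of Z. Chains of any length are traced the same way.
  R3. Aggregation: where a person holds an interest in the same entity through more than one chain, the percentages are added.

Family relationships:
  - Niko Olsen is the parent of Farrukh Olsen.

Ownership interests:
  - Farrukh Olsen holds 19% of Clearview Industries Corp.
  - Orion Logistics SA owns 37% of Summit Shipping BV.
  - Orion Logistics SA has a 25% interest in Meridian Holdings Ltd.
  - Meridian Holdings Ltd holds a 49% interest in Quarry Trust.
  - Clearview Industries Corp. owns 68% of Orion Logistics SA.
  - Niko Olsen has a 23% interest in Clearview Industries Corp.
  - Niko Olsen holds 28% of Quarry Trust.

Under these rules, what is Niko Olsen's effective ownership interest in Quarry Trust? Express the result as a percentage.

31.4986%

By parent–child attribution (R1), Niko Olsen is treated as also owning Farrukh Olsen's interest in Clearview Industries Corp, giving 23% + 19% = 42%.
Chain via Clearview Industries Corp. → Orion Logistics SA → Meridian Holdings Ltd (R2): 42% × 68% × 25% × 49% = 3.4986% of Quarry Trust.
Direct interest in Quarry Trust: 28%.
Aggregating (R3): 3.4986% + 28% = 31.4986%.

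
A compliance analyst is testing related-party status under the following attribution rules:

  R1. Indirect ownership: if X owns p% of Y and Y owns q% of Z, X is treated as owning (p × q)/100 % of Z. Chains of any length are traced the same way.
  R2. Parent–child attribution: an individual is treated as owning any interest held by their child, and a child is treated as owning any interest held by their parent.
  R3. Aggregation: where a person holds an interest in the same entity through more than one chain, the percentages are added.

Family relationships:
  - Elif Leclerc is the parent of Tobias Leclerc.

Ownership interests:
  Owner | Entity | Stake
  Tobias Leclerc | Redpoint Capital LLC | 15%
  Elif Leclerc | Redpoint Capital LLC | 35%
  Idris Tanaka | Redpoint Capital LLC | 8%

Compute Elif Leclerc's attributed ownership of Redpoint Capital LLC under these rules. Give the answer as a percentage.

By parent–child attribution (R2), Elif Leclerc is treated as also owning Tobias Leclerc's interest in Redpoint Capital LLC, giving 35% + 15% = 50%.
Direct interest in Redpoint Capital LLC: 50%.

50%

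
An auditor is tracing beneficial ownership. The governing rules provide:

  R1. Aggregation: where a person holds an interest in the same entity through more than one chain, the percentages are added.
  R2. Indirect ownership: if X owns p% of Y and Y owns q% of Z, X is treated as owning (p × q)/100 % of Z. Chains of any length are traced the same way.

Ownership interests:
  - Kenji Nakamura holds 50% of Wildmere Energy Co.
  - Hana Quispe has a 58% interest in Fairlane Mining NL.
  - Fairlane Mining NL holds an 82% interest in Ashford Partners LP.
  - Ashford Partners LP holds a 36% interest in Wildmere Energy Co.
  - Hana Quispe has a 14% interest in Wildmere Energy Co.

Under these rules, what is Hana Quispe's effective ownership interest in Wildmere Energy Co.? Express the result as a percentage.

31.1216%

Chain via Fairlane Mining NL → Ashford Partners LP (R2): 58% × 82% × 36% = 17.1216% of Wildmere Energy Co.
Direct interest in Wildmere Energy Co: 14%.
Aggregating (R1): 17.1216% + 14% = 31.1216%.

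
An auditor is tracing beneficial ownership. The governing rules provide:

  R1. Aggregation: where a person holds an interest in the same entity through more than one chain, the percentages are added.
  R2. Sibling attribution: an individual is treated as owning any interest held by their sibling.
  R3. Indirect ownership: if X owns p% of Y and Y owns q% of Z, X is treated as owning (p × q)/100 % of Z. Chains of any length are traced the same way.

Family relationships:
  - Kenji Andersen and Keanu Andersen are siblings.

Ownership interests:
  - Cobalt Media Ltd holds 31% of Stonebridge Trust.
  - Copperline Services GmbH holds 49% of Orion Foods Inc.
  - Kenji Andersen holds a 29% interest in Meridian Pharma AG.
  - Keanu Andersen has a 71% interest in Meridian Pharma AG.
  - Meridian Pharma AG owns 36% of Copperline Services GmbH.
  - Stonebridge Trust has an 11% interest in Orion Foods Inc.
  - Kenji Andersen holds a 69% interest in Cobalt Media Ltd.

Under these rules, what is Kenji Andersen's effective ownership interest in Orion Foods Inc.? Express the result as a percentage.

By sibling attribution (R2), Kenji Andersen is treated as also owning Keanu Andersen's interest in Meridian Pharma AG, giving 29% + 71% = 100%.
Chain via Cobalt Media Ltd → Stonebridge Trust (R3): 69% × 31% × 11% = 2.3529% of Orion Foods Inc.
Chain via Meridian Pharma AG → Copperline Services GmbH (R3): 100% × 36% × 49% = 17.64% of Orion Foods Inc.
Aggregating (R1): 2.3529% + 17.64% = 19.9929%.

19.9929%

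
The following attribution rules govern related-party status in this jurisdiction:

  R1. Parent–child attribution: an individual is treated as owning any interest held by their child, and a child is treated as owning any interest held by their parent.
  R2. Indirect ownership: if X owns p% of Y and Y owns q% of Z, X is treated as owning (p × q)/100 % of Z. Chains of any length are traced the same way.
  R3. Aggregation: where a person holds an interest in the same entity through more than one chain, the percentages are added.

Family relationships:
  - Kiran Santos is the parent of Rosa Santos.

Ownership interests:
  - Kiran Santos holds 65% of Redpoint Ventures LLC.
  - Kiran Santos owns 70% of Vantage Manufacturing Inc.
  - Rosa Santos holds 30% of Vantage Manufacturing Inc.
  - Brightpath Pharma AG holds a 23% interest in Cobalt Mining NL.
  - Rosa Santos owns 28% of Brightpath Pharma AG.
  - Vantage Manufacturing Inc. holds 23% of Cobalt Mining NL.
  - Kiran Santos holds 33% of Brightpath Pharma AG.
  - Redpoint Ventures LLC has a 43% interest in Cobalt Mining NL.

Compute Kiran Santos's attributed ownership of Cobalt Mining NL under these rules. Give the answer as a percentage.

By parent–child attribution (R1), Kiran Santos is treated as also owning Rosa Santos's interest in Vantage Manufacturing Inc, giving 70% + 30% = 100%.
By parent–child attribution (R1), Kiran Santos is treated as also owning Rosa Santos's interest in Brightpath Pharma AG, giving 33% + 28% = 61%.
Chain via Redpoint Ventures LLC (R2): 65% × 43% = 27.95% of Cobalt Mining NL.
Chain via Vantage Manufacturing Inc. (R2): 100% × 23% = 23% of Cobalt Mining NL.
Chain via Brightpath Pharma AG (R2): 61% × 23% = 14.03% of Cobalt Mining NL.
Aggregating (R3): 27.95% + 23% + 14.03% = 64.98%.

64.98%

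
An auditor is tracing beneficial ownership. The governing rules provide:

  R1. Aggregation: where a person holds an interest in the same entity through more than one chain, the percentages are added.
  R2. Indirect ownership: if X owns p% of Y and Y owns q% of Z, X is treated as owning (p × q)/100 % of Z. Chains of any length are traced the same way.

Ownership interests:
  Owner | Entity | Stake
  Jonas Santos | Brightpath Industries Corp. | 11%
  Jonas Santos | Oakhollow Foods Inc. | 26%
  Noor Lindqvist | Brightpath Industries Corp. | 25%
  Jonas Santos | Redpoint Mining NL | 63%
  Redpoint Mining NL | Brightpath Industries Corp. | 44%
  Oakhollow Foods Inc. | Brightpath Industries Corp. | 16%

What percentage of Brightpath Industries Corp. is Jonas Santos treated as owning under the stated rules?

42.88%

Chain via Redpoint Mining NL (R2): 63% × 44% = 27.72% of Brightpath Industries Corp.
Chain via Oakhollow Foods Inc. (R2): 26% × 16% = 4.16% of Brightpath Industries Corp.
Direct interest in Brightpath Industries Corp: 11%.
Aggregating (R1): 27.72% + 4.16% + 11% = 42.88%.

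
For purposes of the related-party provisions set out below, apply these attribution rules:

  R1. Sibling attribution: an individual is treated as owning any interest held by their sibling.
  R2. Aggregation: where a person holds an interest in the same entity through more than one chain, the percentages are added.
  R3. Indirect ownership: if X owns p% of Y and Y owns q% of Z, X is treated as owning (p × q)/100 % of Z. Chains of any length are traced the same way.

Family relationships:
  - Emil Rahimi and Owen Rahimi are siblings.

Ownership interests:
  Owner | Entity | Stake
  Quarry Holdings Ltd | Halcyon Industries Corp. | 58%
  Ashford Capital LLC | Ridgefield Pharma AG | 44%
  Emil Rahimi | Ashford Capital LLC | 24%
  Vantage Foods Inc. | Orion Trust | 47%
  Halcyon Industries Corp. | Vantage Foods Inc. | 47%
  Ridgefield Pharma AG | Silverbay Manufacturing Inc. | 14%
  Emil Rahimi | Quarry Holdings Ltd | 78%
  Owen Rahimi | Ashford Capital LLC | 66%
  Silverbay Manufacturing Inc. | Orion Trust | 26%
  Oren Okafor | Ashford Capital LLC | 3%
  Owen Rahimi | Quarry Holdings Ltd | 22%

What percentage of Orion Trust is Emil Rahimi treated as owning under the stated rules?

By sibling attribution (R1), Emil Rahimi is treated as also owning Owen Rahimi's interest in Ashford Capital LLC, giving 24% + 66% = 90%.
By sibling attribution (R1), Emil Rahimi is treated as also owning Owen Rahimi's interest in Quarry Holdings Ltd, giving 78% + 22% = 100%.
Chain via Ashford Capital LLC → Ridgefield Pharma AG → Silverbay Manufacturing Inc. (R3): 90% × 44% × 14% × 26% = 1.44144% of Orion Trust.
Chain via Quarry Holdings Ltd → Halcyon Industries Corp. → Vantage Foods Inc. (R3): 100% × 58% × 47% × 47% = 12.8122% of Orion Trust.
Aggregating (R2): 1.44144% + 12.8122% = 14.25364%.

14.25364%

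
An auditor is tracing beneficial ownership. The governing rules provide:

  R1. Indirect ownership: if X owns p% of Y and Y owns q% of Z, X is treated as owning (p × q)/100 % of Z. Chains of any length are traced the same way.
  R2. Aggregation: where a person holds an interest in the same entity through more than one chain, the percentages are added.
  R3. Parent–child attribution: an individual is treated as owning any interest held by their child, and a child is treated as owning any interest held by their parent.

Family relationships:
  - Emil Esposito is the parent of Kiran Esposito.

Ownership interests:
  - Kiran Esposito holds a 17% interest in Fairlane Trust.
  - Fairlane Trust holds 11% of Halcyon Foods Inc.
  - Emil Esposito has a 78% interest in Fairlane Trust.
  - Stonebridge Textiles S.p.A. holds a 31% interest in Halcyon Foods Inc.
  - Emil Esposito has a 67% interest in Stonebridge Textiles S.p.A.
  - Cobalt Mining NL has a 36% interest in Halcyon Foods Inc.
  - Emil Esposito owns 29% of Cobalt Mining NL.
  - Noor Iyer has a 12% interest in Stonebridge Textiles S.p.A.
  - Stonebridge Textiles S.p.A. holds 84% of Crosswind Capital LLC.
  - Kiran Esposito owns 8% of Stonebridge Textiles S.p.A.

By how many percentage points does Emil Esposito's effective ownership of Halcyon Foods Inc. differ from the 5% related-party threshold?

By parent–child attribution (R3), Emil Esposito is treated as also owning Kiran Esposito's interest in Fairlane Trust, giving 78% + 17% = 95%.
By parent–child attribution (R3), Emil Esposito is treated as also owning Kiran Esposito's interest in Stonebridge Textiles S.p.A, giving 67% + 8% = 75%.
Chain via Fairlane Trust (R1): 95% × 11% = 10.45% of Halcyon Foods Inc.
Chain via Stonebridge Textiles S.p.A. (R1): 75% × 31% = 23.25% of Halcyon Foods Inc.
Chain via Cobalt Mining NL (R1): 29% × 36% = 10.44% of Halcyon Foods Inc.
Aggregating (R2): 10.45% + 23.25% + 10.44% = 44.14%.
44.14% exceeds the 5% threshold by 39.14 percentage points.

39.14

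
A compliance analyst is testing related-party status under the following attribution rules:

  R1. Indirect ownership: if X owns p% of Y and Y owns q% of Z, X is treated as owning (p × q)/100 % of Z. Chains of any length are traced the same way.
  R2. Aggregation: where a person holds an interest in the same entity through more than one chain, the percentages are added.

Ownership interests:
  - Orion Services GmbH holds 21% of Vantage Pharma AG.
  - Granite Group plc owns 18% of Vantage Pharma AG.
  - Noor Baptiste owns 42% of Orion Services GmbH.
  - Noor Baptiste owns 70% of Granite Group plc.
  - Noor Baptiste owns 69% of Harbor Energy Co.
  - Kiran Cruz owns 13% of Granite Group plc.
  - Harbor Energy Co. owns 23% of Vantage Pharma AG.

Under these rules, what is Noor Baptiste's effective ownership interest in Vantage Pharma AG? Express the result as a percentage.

37.29%

Chain via Harbor Energy Co. (R1): 69% × 23% = 15.87% of Vantage Pharma AG.
Chain via Orion Services GmbH (R1): 42% × 21% = 8.82% of Vantage Pharma AG.
Chain via Granite Group plc (R1): 70% × 18% = 12.6% of Vantage Pharma AG.
Aggregating (R2): 15.87% + 8.82% + 12.6% = 37.29%.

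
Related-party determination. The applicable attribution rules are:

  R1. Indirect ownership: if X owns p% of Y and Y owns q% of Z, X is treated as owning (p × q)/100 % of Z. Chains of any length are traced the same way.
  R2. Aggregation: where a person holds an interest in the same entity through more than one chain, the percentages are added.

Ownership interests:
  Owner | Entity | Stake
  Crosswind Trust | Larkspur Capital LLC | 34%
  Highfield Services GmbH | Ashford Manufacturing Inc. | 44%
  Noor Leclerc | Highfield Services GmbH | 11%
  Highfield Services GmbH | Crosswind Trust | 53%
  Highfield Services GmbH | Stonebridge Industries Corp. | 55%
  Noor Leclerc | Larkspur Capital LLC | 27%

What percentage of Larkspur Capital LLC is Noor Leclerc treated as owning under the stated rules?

Chain via Highfield Services GmbH → Crosswind Trust (R1): 11% × 53% × 34% = 1.9822% of Larkspur Capital LLC.
Direct interest in Larkspur Capital LLC: 27%.
Aggregating (R2): 1.9822% + 27% = 28.9822%.

28.9822%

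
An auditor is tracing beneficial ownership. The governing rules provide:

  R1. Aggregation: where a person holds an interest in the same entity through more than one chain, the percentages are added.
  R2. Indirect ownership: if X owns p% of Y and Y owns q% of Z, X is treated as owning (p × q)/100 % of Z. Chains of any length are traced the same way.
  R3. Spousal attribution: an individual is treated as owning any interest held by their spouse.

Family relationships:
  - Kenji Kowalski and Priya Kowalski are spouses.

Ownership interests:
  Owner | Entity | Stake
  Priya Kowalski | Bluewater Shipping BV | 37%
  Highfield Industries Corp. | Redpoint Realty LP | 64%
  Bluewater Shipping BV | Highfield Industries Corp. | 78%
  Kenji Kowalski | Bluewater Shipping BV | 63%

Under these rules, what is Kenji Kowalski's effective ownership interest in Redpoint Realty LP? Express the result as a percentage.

By spousal attribution (R3), Kenji Kowalski is treated as also owning Priya Kowalski's interest in Bluewater Shipping BV, giving 63% + 37% = 100%.
Chain via Bluewater Shipping BV → Highfield Industries Corp. (R2): 100% × 78% × 64% = 49.92% of Redpoint Realty LP.

49.92%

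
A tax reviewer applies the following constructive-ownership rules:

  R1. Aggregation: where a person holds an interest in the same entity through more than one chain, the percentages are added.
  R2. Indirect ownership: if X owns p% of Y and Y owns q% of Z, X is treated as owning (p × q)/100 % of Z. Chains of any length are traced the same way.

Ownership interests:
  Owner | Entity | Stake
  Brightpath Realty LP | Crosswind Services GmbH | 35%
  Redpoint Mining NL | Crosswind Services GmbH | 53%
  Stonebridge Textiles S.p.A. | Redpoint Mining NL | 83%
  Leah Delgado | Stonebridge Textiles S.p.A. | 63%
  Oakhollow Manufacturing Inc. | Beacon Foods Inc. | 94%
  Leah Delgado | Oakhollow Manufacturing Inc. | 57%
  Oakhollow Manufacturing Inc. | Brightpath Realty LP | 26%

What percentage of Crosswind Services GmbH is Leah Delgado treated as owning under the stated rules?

32.9007%

Chain via Stonebridge Textiles S.p.A. → Redpoint Mining NL (R2): 63% × 83% × 53% = 27.7137% of Crosswind Services GmbH.
Chain via Oakhollow Manufacturing Inc. → Brightpath Realty LP (R2): 57% × 26% × 35% = 5.187% of Crosswind Services GmbH.
Aggregating (R1): 27.7137% + 5.187% = 32.9007%.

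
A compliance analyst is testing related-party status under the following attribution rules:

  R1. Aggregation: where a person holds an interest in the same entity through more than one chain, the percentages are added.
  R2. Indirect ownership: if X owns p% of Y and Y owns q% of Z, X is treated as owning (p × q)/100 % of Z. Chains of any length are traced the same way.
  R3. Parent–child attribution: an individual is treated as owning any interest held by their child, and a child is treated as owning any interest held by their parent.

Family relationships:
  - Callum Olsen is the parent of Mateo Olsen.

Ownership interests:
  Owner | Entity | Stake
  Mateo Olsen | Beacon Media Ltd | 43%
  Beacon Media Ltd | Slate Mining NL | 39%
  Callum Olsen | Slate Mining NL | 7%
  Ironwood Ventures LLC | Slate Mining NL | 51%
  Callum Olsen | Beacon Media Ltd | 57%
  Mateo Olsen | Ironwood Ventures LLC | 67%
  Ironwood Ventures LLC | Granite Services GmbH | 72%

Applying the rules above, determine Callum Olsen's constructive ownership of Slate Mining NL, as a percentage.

By parent–child attribution (R3), Callum Olsen is treated as also owning Mateo Olsen's interest in Beacon Media Ltd, giving 57% + 43% = 100%.
By parent–child attribution (R3), Callum Olsen is treated as owning Mateo Olsen's 67% interest in Ironwood Ventures LLC.
Chain via Beacon Media Ltd (R2): 100% × 39% = 39% of Slate Mining NL.
Direct interest in Slate Mining NL: 7%.
Chain via Ironwood Ventures LLC (R2): 67% × 51% = 34.17% of Slate Mining NL.
Aggregating (R1): 39% + 7% + 34.17% = 80.17%.

80.17%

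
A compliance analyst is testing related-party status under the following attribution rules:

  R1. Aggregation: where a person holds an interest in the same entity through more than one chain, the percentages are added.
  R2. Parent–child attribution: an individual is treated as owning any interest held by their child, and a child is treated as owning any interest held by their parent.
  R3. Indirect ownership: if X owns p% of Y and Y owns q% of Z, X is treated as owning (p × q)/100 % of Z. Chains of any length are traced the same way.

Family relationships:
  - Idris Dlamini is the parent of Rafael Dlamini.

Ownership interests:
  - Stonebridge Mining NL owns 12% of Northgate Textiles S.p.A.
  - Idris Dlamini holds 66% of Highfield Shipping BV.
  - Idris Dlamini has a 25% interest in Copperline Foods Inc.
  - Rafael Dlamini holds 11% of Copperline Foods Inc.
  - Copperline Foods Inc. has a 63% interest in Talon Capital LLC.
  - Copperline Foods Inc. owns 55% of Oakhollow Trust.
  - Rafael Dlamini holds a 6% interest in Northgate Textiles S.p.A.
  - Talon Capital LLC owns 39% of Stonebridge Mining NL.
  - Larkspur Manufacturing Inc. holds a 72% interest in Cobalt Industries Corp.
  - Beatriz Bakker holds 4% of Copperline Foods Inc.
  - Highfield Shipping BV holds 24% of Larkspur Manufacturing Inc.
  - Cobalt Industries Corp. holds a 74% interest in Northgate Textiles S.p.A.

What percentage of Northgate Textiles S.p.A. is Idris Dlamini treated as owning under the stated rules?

By parent–child attribution (R2), Idris Dlamini is treated as also owning Rafael Dlamini's interest in Copperline Foods Inc, giving 25% + 11% = 36%.
By parent–child attribution (R2), Idris Dlamini is treated as owning Rafael Dlamini's 6% interest in Northgate Textiles S.p.A.
Chain via Highfield Shipping BV → Larkspur Manufacturing Inc. → Cobalt Industries Corp. (R3): 66% × 24% × 72% × 74% = 8.439552% of Northgate Textiles S.p.A.
Chain via Copperline Foods Inc. → Talon Capital LLC → Stonebridge Mining NL (R3): 36% × 63% × 39% × 12% = 1.061424% of Northgate Textiles S.p.A.
Direct interest in Northgate Textiles S.p.A: 6%.
Aggregating (R1): 8.439552% + 1.061424% + 6% = 15.500976%.

15.500976%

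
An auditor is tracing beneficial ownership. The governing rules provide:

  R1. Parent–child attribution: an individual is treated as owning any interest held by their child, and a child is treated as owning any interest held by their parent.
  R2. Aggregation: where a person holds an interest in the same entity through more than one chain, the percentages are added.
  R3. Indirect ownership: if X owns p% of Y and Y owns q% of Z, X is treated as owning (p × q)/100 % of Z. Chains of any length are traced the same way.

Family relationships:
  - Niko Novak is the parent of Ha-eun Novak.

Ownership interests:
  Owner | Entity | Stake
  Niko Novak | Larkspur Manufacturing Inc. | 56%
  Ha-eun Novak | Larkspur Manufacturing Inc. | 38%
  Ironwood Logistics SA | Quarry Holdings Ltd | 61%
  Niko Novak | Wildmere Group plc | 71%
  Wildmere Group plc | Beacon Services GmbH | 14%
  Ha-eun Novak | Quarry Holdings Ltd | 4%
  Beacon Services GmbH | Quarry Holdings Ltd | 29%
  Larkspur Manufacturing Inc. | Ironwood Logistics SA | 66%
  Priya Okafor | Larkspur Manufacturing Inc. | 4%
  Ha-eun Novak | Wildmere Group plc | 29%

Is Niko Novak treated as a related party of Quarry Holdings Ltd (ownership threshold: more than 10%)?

By parent–child attribution (R1), Niko Novak is treated as also owning Ha-eun Novak's interest in Larkspur Manufacturing Inc, giving 56% + 38% = 94%.
By parent–child attribution (R1), Niko Novak is treated as also owning Ha-eun Novak's interest in Wildmere Group plc, giving 71% + 29% = 100%.
By parent–child attribution (R1), Niko Novak is treated as owning Ha-eun Novak's 4% interest in Quarry Holdings Ltd.
Chain via Larkspur Manufacturing Inc. → Ironwood Logistics SA (R3): 94% × 66% × 61% = 37.8444% of Quarry Holdings Ltd.
Chain via Wildmere Group plc → Beacon Services GmbH (R3): 100% × 14% × 29% = 4.06% of Quarry Holdings Ltd.
Direct interest in Quarry Holdings Ltd: 4%.
Aggregating (R2): 37.8444% + 4.06% + 4% = 45.9044%.
45.9044% exceeds the 10% threshold, so Niko is a related party to Quarry Holdings Ltd.

Yes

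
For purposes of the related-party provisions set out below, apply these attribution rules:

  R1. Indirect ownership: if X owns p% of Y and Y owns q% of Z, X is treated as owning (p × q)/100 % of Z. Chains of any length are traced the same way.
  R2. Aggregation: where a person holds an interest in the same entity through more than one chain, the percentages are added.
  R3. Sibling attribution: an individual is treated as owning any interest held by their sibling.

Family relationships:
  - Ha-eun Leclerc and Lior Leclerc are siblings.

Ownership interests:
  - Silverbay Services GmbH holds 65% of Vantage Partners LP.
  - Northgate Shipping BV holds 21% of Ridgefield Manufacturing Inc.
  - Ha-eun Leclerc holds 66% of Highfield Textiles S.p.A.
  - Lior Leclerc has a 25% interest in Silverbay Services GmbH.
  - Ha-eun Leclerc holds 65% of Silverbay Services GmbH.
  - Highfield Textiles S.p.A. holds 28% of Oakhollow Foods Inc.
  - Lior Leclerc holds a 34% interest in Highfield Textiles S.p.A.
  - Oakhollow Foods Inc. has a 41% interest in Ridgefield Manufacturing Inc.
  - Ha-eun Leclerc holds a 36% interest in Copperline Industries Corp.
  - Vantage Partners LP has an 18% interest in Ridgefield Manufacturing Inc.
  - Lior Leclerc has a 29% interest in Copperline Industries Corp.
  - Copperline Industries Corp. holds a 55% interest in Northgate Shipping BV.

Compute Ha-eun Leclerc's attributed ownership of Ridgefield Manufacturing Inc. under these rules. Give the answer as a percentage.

By sibling attribution (R3), Ha-eun Leclerc is treated as also owning Lior Leclerc's interest in Copperline Industries Corp, giving 36% + 29% = 65%.
By sibling attribution (R3), Ha-eun Leclerc is treated as also owning Lior Leclerc's interest in Highfield Textiles S.p.A, giving 66% + 34% = 100%.
By sibling attribution (R3), Ha-eun Leclerc is treated as also owning Lior Leclerc's interest in Silverbay Services GmbH, giving 65% + 25% = 90%.
Chain via Copperline Industries Corp. → Northgate Shipping BV (R1): 65% × 55% × 21% = 7.5075% of Ridgefield Manufacturing Inc.
Chain via Highfield Textiles S.p.A. → Oakhollow Foods Inc. (R1): 100% × 28% × 41% = 11.48% of Ridgefield Manufacturing Inc.
Chain via Silverbay Services GmbH → Vantage Partners LP (R1): 90% × 65% × 18% = 10.53% of Ridgefield Manufacturing Inc.
Aggregating (R2): 7.5075% + 11.48% + 10.53% = 29.5175%.

29.5175%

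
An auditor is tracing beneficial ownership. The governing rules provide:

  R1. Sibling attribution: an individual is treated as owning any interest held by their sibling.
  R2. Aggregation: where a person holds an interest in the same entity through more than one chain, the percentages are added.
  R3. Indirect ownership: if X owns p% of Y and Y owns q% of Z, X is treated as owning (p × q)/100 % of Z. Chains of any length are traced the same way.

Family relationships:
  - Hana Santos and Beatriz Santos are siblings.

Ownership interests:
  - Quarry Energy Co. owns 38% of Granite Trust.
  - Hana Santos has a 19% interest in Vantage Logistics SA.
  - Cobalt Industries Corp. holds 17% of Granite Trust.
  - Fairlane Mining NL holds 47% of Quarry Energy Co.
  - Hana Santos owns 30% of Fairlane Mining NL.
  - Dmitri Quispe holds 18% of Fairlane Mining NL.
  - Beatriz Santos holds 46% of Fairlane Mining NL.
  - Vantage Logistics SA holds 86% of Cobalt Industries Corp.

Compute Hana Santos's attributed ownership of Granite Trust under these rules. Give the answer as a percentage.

By sibling attribution (R1), Hana Santos is treated as also owning Beatriz Santos's interest in Fairlane Mining NL, giving 30% + 46% = 76%.
Chain via Fairlane Mining NL → Quarry Energy Co. (R3): 76% × 47% × 38% = 13.5736% of Granite Trust.
Chain via Vantage Logistics SA → Cobalt Industries Corp. (R3): 19% × 86% × 17% = 2.7778% of Granite Trust.
Aggregating (R2): 13.5736% + 2.7778% = 16.3514%.

16.3514%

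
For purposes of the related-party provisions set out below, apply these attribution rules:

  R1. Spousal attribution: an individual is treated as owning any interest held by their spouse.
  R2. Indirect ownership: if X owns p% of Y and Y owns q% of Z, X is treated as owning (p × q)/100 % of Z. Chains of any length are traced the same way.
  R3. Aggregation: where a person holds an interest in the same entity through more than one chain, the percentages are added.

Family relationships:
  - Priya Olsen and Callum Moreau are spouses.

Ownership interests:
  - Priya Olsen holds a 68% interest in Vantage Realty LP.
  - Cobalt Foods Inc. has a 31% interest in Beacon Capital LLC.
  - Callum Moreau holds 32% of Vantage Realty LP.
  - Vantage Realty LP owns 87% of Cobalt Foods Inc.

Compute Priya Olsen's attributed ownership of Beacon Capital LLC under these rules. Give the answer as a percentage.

By spousal attribution (R1), Priya Olsen is treated as also owning Callum Moreau's interest in Vantage Realty LP, giving 68% + 32% = 100%.
Chain via Vantage Realty LP → Cobalt Foods Inc. (R2): 100% × 87% × 31% = 26.97% of Beacon Capital LLC.

26.97%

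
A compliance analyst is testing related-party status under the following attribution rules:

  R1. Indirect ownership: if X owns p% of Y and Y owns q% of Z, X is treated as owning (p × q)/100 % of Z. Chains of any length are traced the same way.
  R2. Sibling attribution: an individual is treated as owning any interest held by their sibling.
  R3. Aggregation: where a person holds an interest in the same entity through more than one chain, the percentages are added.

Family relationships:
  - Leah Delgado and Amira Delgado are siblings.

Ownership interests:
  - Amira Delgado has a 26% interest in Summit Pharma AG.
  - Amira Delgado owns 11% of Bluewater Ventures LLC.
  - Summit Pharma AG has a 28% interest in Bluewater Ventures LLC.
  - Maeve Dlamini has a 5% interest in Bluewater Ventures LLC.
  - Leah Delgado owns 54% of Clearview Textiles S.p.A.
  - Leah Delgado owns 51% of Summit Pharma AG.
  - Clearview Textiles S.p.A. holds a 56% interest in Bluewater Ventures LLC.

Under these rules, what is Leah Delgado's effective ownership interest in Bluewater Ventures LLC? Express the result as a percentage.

By sibling attribution (R2), Leah Delgado is treated as also owning Amira Delgado's interest in Summit Pharma AG, giving 51% + 26% = 77%.
By sibling attribution (R2), Leah Delgado is treated as owning Amira Delgado's 11% interest in Bluewater Ventures LLC.
Chain via Clearview Textiles S.p.A. (R1): 54% × 56% = 30.24% of Bluewater Ventures LLC.
Chain via Summit Pharma AG (R1): 77% × 28% = 21.56% of Bluewater Ventures LLC.
Direct interest in Bluewater Ventures LLC: 11%.
Aggregating (R3): 30.24% + 21.56% + 11% = 62.8%.

62.8%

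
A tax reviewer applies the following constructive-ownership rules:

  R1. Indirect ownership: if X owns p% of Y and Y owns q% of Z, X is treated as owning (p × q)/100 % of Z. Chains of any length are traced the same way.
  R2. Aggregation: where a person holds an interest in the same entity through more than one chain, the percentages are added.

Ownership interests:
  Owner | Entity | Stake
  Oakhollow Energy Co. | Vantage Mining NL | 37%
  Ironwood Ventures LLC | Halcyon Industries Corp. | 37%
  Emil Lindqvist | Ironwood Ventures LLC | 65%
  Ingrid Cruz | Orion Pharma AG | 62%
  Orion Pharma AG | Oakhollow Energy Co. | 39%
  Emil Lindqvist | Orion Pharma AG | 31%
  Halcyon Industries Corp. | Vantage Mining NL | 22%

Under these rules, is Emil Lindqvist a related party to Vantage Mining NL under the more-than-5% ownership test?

Chain via Orion Pharma AG → Oakhollow Energy Co. (R1): 31% × 39% × 37% = 4.4733% of Vantage Mining NL.
Chain via Ironwood Ventures LLC → Halcyon Industries Corp. (R1): 65% × 37% × 22% = 5.291% of Vantage Mining NL.
Aggregating (R2): 4.4733% + 5.291% = 9.7643%.
9.7643% exceeds the 5% threshold, so Emil is a related party to Vantage Mining NL.

Yes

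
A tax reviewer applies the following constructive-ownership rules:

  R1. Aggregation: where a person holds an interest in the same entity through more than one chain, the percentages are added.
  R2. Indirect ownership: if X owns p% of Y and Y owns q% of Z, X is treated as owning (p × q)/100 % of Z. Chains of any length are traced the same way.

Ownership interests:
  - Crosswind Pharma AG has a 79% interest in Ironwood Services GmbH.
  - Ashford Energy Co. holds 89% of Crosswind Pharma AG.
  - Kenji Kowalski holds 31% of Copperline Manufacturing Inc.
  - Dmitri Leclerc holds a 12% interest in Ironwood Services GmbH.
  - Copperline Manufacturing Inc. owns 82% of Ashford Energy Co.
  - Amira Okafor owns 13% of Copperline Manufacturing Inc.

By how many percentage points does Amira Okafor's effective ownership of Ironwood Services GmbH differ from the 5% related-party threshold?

2.495046

Chain via Copperline Manufacturing Inc. → Ashford Energy Co. → Crosswind Pharma AG (R2): 13% × 82% × 89% × 79% = 7.495046% of Ironwood Services GmbH.
7.495046% exceeds the 5% threshold by 2.495046 percentage points.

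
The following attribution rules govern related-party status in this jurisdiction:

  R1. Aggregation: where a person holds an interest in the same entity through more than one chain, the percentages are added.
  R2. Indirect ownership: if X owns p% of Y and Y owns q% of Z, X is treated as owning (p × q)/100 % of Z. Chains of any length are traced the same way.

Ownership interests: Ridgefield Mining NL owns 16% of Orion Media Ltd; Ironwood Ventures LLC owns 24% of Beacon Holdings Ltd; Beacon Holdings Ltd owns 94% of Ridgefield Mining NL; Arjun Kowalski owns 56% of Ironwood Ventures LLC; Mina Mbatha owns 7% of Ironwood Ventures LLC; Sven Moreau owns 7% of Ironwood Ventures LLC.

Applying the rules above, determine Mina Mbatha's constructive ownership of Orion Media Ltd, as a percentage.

Chain via Ironwood Ventures LLC → Beacon Holdings Ltd → Ridgefield Mining NL (R2): 7% × 24% × 94% × 16% = 0.252672% of Orion Media Ltd.

0.252672%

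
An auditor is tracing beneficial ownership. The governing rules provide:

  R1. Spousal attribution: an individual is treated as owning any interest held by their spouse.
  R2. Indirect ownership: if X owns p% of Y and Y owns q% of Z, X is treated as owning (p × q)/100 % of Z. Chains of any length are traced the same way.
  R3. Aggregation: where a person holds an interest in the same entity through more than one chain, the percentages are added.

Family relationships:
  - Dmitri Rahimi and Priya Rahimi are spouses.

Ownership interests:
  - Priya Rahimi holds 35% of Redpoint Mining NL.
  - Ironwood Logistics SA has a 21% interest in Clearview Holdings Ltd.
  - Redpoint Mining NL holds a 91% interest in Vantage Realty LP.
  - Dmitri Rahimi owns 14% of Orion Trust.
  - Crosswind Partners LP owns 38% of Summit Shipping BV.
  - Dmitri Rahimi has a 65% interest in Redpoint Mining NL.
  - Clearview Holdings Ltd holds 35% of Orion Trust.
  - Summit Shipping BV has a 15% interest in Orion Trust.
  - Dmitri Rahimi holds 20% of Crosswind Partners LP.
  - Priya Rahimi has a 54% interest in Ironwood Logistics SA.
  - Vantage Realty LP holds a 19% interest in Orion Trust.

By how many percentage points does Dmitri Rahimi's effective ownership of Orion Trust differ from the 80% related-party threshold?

By spousal attribution (R1), Dmitri Rahimi is treated as also owning Priya Rahimi's interest in Redpoint Mining NL, giving 65% + 35% = 100%.
By spousal attribution (R1), Dmitri Rahimi is treated as owning Priya Rahimi's 54% interest in Ironwood Logistics SA.
Chain via Redpoint Mining NL → Vantage Realty LP (R2): 100% × 91% × 19% = 17.29% of Orion Trust.
Chain via Crosswind Partners LP → Summit Shipping BV (R2): 20% × 38% × 15% = 1.14% of Orion Trust.
Direct interest in Orion Trust: 14%.
Chain via Ironwood Logistics SA → Clearview Holdings Ltd (R2): 54% × 21% × 35% = 3.969% of Orion Trust.
Aggregating (R3): 17.29% + 1.14% + 14% + 3.969% = 36.399%.
36.399% falls short of the 80% threshold by 43.601 percentage points.

43.601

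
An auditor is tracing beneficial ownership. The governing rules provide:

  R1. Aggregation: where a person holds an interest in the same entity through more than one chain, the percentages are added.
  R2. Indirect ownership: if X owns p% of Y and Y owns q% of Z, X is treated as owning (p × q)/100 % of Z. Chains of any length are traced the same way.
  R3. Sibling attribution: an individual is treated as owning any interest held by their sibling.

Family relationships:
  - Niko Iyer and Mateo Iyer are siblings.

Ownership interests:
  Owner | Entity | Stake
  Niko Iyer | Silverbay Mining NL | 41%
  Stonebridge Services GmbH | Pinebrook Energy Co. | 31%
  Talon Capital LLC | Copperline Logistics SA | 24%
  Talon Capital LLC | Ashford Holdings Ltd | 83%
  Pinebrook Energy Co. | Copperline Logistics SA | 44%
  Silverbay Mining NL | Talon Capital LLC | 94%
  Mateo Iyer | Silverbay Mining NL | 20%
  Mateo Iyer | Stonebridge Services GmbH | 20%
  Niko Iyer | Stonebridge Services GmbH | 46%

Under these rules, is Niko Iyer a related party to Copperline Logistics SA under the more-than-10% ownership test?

Yes

By sibling attribution (R3), Niko Iyer is treated as also owning Mateo Iyer's interest in Silverbay Mining NL, giving 41% + 20% = 61%.
By sibling attribution (R3), Niko Iyer is treated as also owning Mateo Iyer's interest in Stonebridge Services GmbH, giving 46% + 20% = 66%.
Chain via Silverbay Mining NL → Talon Capital LLC (R2): 61% × 94% × 24% = 13.7616% of Copperline Logistics SA.
Chain via Stonebridge Services GmbH → Pinebrook Energy Co. (R2): 66% × 31% × 44% = 9.0024% of Copperline Logistics SA.
Aggregating (R1): 13.7616% + 9.0024% = 22.764%.
22.764% exceeds the 10% threshold, so Niko is a related party to Copperline Logistics SA.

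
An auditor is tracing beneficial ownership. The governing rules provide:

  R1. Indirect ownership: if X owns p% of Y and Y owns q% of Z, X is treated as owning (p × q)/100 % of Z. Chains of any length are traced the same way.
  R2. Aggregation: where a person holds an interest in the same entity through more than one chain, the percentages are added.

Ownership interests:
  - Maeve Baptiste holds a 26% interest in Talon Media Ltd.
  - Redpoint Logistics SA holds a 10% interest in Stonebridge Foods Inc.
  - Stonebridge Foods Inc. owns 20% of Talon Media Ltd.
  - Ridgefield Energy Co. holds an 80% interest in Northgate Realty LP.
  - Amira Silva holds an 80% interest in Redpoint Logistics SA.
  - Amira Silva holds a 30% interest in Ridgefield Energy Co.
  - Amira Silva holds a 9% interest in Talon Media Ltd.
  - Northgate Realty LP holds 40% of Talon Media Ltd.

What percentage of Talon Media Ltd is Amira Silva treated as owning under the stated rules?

20.2%

Chain via Ridgefield Energy Co. → Northgate Realty LP (R1): 30% × 80% × 40% = 9.6% of Talon Media Ltd.
Chain via Redpoint Logistics SA → Stonebridge Foods Inc. (R1): 80% × 10% × 20% = 1.6% of Talon Media Ltd.
Direct interest in Talon Media Ltd: 9%.
Aggregating (R2): 9.6% + 1.6% + 9% = 20.2%.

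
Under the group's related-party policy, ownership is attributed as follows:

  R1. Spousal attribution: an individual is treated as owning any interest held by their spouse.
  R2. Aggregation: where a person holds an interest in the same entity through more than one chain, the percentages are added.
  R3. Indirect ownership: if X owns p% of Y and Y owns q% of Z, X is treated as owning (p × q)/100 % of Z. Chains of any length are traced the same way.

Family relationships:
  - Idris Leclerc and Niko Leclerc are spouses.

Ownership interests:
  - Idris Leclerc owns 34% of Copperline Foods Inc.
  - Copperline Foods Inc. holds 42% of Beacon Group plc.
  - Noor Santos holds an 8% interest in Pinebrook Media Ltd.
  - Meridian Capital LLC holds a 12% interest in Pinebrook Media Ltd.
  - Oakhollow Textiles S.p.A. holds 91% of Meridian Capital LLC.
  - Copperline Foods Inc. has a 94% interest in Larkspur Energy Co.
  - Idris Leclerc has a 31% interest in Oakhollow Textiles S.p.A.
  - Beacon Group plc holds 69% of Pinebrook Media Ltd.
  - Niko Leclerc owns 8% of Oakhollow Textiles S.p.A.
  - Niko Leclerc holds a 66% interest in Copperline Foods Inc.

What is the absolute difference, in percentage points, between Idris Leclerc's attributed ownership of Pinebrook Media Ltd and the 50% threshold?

By spousal attribution (R1), Idris Leclerc is treated as also owning Niko Leclerc's interest in Copperline Foods Inc, giving 34% + 66% = 100%.
By spousal attribution (R1), Idris Leclerc is treated as also owning Niko Leclerc's interest in Oakhollow Textiles S.p.A, giving 31% + 8% = 39%.
Chain via Copperline Foods Inc. → Beacon Group plc (R3): 100% × 42% × 69% = 28.98% of Pinebrook Media Ltd.
Chain via Oakhollow Textiles S.p.A. → Meridian Capital LLC (R3): 39% × 91% × 12% = 4.2588% of Pinebrook Media Ltd.
Aggregating (R2): 28.98% + 4.2588% = 33.2388%.
33.2388% falls short of the 50% threshold by 16.7612 percentage points.

16.7612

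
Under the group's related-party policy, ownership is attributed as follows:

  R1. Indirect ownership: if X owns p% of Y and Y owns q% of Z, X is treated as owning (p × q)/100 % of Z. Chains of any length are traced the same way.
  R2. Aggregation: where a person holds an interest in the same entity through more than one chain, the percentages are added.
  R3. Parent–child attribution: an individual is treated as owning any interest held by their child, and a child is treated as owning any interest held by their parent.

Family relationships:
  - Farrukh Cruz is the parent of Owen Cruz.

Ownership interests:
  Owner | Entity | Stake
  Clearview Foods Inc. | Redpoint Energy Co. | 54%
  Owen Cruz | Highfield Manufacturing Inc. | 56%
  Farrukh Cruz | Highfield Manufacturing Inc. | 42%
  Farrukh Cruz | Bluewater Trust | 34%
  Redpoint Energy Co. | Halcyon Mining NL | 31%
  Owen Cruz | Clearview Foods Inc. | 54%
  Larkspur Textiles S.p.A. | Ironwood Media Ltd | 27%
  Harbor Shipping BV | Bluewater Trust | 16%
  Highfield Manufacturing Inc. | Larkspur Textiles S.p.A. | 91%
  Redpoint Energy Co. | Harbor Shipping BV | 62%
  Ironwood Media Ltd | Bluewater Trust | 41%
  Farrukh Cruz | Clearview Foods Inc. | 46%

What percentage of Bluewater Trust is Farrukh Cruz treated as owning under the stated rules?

49.229026%

By parent–child attribution (R3), Farrukh Cruz is treated as also owning Owen Cruz's interest in Highfield Manufacturing Inc, giving 42% + 56% = 98%.
By parent–child attribution (R3), Farrukh Cruz is treated as also owning Owen Cruz's interest in Clearview Foods Inc, giving 46% + 54% = 100%.
Chain via Highfield Manufacturing Inc. → Larkspur Textiles S.p.A. → Ironwood Media Ltd (R1): 98% × 91% × 27% × 41% = 9.872226% of Bluewater Trust.
Chain via Clearview Foods Inc. → Redpoint Energy Co. → Harbor Shipping BV (R1): 100% × 54% × 62% × 16% = 5.3568% of Bluewater Trust.
Direct interest in Bluewater Trust: 34%.
Aggregating (R2): 9.872226% + 5.3568% + 34% = 49.229026%.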